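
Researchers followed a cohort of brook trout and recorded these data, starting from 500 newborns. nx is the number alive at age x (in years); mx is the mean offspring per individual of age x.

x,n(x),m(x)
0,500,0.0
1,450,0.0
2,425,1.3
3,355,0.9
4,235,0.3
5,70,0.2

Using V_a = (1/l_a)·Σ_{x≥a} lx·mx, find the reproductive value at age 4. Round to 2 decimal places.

0.36

lx = nx/n0 = nx/500: 1, 0.9, 0.85, 0.71, 0.47, 0.14
lx·mx for x ≥ 4: 0.141, 0.028 → sum = 0.169
V_4 = 0.169 / l_4 = 0.169 / 0.47 = 0.359574… → 0.36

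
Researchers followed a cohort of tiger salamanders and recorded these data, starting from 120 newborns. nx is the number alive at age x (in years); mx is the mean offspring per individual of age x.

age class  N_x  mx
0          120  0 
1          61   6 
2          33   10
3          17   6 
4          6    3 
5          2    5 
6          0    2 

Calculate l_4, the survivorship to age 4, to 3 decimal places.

0.050

l_4 = n_4/n_0 = 6/120 = 0.05 → 0.050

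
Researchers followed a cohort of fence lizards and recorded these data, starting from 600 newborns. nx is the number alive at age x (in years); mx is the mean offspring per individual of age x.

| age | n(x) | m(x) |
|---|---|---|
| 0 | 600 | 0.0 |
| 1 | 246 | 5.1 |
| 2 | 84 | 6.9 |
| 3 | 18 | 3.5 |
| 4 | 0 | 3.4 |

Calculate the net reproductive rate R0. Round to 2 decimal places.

3.16

lx = nx/n0 = nx/600: 1, 0.41, 0.14, 0.03, 0
lx·mx by age: 0, 2.091, 0.966, 0.105, 0
R0 = Σ lx·mx = 3.162 → 3.16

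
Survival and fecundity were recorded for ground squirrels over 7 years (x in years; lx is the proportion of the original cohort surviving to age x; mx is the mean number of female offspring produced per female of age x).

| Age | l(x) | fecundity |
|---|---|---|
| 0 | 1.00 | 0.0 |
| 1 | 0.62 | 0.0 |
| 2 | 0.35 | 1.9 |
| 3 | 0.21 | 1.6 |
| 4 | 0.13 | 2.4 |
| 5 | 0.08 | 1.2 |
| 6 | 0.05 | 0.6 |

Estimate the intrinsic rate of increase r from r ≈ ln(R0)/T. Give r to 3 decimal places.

0.123

R0 = Σ lx·mx = 0 + 0 + 0.665 + 0.336 + 0.312 + 0.096 + 0.03 = 1.439
Σ x·lx·mx = 4.246; T = 4.246/1.439 = 2.95066…
r ≈ ln(R0)/T = ln(1.439)/2.95066… = 0.12334… → 0.123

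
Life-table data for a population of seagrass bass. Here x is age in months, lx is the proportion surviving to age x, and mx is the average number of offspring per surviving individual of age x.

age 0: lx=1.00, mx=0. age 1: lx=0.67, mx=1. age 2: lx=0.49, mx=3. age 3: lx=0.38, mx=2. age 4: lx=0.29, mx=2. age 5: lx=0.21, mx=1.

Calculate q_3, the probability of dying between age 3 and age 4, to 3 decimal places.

0.237

q_3 = (l_3 − l_4) / l_3 = (0.38 − 0.29) / 0.38
     = 0.09 / 0.38 = 0.236842… → 0.237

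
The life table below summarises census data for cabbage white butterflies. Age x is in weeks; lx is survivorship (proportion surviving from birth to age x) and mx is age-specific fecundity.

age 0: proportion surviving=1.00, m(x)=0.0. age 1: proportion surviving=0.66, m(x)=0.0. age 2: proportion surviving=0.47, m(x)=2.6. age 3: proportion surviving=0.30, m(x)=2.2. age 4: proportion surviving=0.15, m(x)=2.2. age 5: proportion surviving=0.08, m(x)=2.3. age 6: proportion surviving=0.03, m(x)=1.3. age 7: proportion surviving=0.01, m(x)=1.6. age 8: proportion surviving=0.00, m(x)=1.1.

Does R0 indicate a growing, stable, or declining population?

growing

R0 = Σ lx·mx = 0 + 0 + 1.222 + 0.66 + 0.33 + 0.184 + 0.039 + 0.016 + 0 = 2.451
R0 > 1, so the population is growing.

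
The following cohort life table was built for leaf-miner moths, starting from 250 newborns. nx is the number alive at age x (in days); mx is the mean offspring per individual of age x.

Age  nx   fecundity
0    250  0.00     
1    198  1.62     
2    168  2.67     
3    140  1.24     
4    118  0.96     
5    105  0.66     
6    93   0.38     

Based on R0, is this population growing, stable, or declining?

growing

lx = nx/n0 = nx/250: 1, 0.792, 0.672, 0.56, 0.472, 0.42, 0.372
R0 = Σ lx·mx = 0 + 1.28304 + 1.79424 + 0.6944 + 0.45312 + 0.2772 + 0.14136 = 4.64336
R0 > 1, so the population is growing.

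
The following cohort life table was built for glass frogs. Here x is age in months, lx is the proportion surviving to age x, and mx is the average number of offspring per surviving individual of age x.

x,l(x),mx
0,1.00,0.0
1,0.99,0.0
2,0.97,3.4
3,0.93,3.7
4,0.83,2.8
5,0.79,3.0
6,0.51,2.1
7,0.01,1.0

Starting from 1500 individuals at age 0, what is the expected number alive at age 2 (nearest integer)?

Expected survivors = N0 · l_2 = 1500 × 0.97 = 1455 → 1455

1455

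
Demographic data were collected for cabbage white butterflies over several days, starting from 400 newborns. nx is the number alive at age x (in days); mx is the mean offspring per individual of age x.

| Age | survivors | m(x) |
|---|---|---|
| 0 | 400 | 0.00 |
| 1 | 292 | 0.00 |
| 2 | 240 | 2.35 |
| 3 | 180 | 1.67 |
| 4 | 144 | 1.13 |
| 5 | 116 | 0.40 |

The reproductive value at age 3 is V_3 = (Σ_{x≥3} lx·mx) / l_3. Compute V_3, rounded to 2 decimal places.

lx = nx/n0 = nx/400: 1, 0.73, 0.6, 0.45, 0.36, 0.29
lx·mx for x ≥ 3: 0.7515, 0.4068, 0.116 → sum = 1.2743
V_3 = 1.2743 / l_3 = 1.2743 / 0.45 = 2.831778… → 2.83

2.83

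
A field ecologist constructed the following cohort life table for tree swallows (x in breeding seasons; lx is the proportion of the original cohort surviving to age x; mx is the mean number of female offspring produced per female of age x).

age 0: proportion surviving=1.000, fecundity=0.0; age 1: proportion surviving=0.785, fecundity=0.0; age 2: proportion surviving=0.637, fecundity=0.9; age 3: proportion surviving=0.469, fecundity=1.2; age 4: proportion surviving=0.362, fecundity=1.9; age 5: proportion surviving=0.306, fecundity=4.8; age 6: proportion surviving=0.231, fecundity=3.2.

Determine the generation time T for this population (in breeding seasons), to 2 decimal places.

lx·mx: 0, 0, 0.5733, 0.5628, 0.6878, 1.4688, 0.7392 → R0 = 4.0319
x·lx·mx: 0, 0, 1.1466, 1.6884, 2.7512, 7.344, 4.4352 → Σ = 17.3654
T = 17.3654 / 4.0319 = 4.307002… → 4.31

4.31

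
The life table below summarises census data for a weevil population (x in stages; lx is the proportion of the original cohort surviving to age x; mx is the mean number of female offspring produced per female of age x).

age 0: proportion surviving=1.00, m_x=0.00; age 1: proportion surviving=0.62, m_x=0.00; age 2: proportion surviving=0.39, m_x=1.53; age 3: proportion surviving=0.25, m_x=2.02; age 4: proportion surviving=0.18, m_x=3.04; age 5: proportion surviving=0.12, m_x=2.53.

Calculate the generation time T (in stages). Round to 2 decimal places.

lx·mx: 0, 0, 0.5967, 0.505, 0.5472, 0.3036 → R0 = 1.9525
x·lx·mx: 0, 0, 1.1934, 1.515, 2.1888, 1.518 → Σ = 6.4152
T = 6.4152 / 1.9525 = 3.285634… → 3.29

3.29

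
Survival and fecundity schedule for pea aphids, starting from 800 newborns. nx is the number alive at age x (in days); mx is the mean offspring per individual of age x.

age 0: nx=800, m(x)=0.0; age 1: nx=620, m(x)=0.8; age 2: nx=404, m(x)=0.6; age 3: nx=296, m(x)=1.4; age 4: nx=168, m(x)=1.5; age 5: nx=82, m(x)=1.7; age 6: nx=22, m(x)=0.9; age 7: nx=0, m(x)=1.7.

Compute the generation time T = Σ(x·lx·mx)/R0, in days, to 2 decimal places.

lx = nx/n0 = nx/800: 1, 0.775, 0.505, 0.37, 0.21, 0.1025, 0.0275, 0
lx·mx: 0, 0.62, 0.303, 0.518, 0.315, 0.17425, 0.02475, 0 → R0 = 1.955
x·lx·mx: 0, 0.62, 0.606, 1.554, 1.26, 0.87125, 0.1485, 0 → Σ = 5.05975
T = 5.05975 / 1.955 = 2.588107… → 2.59

2.59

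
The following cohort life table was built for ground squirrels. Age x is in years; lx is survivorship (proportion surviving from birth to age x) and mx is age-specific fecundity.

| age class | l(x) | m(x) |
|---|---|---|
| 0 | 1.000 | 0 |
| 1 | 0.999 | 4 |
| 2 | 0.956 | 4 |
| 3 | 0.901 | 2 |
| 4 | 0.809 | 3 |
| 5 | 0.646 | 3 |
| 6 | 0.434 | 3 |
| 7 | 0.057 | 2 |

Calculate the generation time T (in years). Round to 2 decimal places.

lx·mx: 0, 3.996, 3.824, 1.802, 2.427, 1.938, 1.302, 0.114 → R0 = 15.403
x·lx·mx: 0, 3.996, 7.648, 5.406, 9.708, 9.69, 7.812, 0.798 → Σ = 45.058
T = 45.058 / 15.403 = 2.925274… → 2.93

2.93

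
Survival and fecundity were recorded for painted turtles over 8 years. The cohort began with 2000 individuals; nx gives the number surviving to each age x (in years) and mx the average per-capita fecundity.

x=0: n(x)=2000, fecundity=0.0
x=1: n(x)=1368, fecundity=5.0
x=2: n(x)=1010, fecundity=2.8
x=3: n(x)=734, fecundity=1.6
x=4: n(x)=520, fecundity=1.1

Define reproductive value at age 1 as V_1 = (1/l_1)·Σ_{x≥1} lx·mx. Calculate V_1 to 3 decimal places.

8.344

lx = nx/n0 = nx/2000: 1, 0.684, 0.505, 0.367, 0.26
lx·mx for x ≥ 1: 3.42, 1.414, 0.5872, 0.286 → sum = 5.7072
V_1 = 5.7072 / l_1 = 5.7072 / 0.684 = 8.34386… → 8.344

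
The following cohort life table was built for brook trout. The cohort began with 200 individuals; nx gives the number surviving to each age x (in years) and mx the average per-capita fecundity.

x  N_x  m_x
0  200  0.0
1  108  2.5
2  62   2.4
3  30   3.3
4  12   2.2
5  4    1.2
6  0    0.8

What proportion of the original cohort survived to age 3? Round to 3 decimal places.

l_3 = n_3/n_0 = 30/200 = 0.15 → 0.150

0.150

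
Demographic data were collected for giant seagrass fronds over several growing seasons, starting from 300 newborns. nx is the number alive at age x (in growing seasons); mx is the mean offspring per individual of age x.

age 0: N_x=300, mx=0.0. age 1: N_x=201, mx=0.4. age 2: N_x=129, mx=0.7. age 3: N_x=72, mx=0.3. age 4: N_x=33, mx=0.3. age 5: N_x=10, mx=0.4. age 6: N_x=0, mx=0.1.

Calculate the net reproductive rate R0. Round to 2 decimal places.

0.69

lx = nx/n0 = nx/300: 1, 0.67, 0.43, 0.24, 0.11, 0.03333…, 0
lx·mx by age: 0, 0.268, 0.301, 0.072, 0.033, 0.013333…, 0
R0 = Σ lx·mx = 0.687333… → 0.69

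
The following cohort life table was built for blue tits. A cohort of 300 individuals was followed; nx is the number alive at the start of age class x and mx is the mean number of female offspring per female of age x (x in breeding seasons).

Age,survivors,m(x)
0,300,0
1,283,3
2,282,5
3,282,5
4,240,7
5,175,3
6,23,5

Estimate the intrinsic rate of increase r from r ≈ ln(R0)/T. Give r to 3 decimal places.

lx = nx/n0 = nx/300: 1, 0.94333…, 0.94, 0.94, 0.8, 0.58333…, 0.07667…
R0 = Σ lx·mx = 0 + 2.83… + 4.7 + 4.7 + 5.6 + 1.75… + 0.38333… = 19.963333…
Σ x·lx·mx = 59.78…; T = 59.78…/19.963333… = 2.99449…
r ≈ ln(R0)/T = ln(19.963333…)/2.99449… = 0.9998… → 1.000

1.000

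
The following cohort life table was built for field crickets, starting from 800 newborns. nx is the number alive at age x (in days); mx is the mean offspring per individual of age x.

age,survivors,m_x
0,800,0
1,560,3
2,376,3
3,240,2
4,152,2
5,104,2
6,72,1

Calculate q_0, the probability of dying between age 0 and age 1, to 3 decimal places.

0.300

lx = nx/n0 = nx/800: 1, 0.7, 0.47, 0.3, 0.19, 0.13, 0.09
q_0 = (l_0 − l_1) / l_0 = (1 − 0.7) / 1
     = 0.3 / 1 = 0.3 → 0.300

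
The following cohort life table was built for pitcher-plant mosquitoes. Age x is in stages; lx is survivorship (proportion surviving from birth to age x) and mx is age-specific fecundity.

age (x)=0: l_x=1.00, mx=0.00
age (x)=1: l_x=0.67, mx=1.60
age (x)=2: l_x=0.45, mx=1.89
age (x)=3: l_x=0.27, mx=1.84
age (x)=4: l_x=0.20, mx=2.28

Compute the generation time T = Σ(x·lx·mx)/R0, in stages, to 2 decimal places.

2.12

lx·mx: 0, 1.072, 0.8505, 0.4968, 0.456 → R0 = 2.8753
x·lx·mx: 0, 1.072, 1.701, 1.4904, 1.824 → Σ = 6.0874
T = 6.0874 / 2.8753 = 2.117136… → 2.12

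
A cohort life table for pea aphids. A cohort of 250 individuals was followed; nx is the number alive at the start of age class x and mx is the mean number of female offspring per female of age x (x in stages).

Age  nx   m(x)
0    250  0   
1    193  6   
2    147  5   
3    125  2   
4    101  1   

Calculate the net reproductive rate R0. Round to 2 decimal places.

8.98

lx = nx/n0 = nx/250: 1, 0.772, 0.588, 0.5, 0.404
lx·mx by age: 0, 4.632, 2.94, 1, 0.404
R0 = Σ lx·mx = 8.976 → 8.98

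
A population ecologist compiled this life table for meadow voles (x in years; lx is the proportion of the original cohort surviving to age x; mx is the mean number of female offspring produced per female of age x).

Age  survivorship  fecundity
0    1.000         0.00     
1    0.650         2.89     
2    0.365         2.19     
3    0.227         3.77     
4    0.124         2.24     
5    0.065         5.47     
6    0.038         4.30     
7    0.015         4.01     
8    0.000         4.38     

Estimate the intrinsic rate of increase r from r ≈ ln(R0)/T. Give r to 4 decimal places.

0.6285

R0 = Σ lx·mx = 0 + 1.8785 + 0.79935 + 0.85579 + 0.27776 + 0.35555 + 0.1634 + 0.06015 + 0 = 4.3905
Σ x·lx·mx = 10.33481; T = 10.33481/4.3905 = 2.3539…
r ≈ ln(R0)/T = ln(4.3905)/2.3539… = 0.628506… → 0.6285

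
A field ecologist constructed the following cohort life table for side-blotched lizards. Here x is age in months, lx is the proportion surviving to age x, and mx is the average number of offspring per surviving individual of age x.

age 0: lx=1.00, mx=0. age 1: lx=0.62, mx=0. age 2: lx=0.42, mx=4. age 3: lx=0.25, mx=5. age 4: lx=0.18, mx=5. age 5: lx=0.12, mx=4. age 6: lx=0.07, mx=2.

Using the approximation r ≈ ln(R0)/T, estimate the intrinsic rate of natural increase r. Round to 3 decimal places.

R0 = Σ lx·mx = 0 + 0 + 1.68 + 1.25 + 0.9 + 0.48 + 0.14 = 4.45
Σ x·lx·mx = 13.95; T = 13.95/4.45 = 3.13483…
r ≈ ln(R0)/T = ln(4.45)/3.13483… = 0.47623… → 0.476

0.476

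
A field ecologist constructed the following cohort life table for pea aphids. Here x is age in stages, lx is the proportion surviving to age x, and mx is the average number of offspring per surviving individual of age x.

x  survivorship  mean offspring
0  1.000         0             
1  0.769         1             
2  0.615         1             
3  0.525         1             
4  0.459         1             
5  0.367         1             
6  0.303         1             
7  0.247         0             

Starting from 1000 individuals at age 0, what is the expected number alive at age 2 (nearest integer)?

615

Expected survivors = N0 · l_2 = 1000 × 0.615 = 615 → 615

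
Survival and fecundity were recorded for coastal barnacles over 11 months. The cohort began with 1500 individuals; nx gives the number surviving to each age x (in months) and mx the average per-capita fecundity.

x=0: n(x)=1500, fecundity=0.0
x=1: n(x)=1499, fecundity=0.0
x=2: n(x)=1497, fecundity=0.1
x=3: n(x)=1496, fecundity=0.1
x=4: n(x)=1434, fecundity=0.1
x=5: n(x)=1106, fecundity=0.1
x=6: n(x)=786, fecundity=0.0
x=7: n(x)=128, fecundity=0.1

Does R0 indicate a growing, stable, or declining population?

lx = nx/n0 = nx/1500: 1, 0.99933…, 0.998, 0.99733…, 0.956, 0.73733…, 0.524, 0.08533…
R0 = Σ lx·mx = 0 + 0 + 0.0998 + 0.099733… + 0.0956 + 0.073733… + 0 + 0.008533… = 0.3774…
R0 < 1, so the population is declining.

declining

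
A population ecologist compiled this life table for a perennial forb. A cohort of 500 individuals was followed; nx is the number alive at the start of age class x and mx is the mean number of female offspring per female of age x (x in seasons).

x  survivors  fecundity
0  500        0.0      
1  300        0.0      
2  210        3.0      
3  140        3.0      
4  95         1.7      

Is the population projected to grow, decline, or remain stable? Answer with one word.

growing

lx = nx/n0 = nx/500: 1, 0.6, 0.42, 0.28, 0.19
R0 = Σ lx·mx = 0 + 0 + 1.26 + 0.84 + 0.323 = 2.423
R0 > 1, so the population is growing.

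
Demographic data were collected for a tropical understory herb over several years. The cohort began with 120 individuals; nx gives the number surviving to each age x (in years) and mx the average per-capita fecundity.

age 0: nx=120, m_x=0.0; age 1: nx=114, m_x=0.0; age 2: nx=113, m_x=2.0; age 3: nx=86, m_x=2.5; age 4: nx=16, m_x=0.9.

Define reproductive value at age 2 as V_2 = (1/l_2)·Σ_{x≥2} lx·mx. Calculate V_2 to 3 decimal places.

4.030

lx = nx/n0 = nx/120: 1, 0.95, 0.94167…, 0.71667…, 0.13333…
lx·mx for x ≥ 2: 1.883333…, 1.791667…, 0.12… → sum = 3.795…
V_2 = 3.795… / l_2 = 3.795… / 0.941667… = 4.030088… → 4.030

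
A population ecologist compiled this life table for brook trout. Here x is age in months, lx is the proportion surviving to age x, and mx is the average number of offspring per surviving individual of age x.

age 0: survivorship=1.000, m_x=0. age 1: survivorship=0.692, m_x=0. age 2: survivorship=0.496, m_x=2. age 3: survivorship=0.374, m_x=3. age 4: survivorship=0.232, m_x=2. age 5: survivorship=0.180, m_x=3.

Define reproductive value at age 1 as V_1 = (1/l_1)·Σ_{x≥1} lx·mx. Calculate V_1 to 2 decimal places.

4.51

lx·mx for x ≥ 1: 0, 0.992, 1.122, 0.464, 0.54 → sum = 3.118
V_1 = 3.118 / l_1 = 3.118 / 0.692 = 4.50578… → 4.51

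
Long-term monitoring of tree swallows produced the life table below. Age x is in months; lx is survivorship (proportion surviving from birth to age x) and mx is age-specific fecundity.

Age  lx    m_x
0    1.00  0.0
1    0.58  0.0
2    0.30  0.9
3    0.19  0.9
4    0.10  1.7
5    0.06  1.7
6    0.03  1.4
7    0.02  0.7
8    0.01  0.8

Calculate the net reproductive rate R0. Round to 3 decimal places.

lx·mx by age: 0, 0, 0.27, 0.171, 0.17, 0.102, 0.042, 0.014, 0.008
R0 = Σ lx·mx = 0.777 → 0.777

0.777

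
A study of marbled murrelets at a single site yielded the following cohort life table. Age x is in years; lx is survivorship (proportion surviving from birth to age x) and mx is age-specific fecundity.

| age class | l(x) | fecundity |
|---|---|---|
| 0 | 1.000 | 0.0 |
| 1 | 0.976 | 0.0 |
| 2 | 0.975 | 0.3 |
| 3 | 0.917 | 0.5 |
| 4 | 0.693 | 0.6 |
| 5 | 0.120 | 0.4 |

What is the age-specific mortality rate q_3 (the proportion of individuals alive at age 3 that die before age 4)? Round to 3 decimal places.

0.244

q_3 = (l_3 − l_4) / l_3 = (0.917 − 0.693) / 0.917
     = 0.224 / 0.917 = 0.244275… → 0.244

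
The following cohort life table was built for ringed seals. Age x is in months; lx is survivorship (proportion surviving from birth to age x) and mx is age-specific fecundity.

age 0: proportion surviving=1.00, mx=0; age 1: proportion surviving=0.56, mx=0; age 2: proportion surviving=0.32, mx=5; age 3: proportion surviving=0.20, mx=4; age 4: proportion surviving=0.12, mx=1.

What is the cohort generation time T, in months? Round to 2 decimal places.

lx·mx: 0, 0, 1.6, 0.8, 0.12 → R0 = 2.52
x·lx·mx: 0, 0, 3.2, 2.4, 0.48 → Σ = 6.08
T = 6.08 / 2.52 = 2.412698… → 2.41

2.41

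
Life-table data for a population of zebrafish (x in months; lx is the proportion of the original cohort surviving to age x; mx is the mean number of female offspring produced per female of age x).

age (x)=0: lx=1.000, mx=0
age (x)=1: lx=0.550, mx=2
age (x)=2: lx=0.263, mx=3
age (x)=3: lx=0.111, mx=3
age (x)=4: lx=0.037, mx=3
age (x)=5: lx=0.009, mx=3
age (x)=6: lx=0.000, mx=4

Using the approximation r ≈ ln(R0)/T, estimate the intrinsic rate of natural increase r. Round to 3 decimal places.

0.476

R0 = Σ lx·mx = 0 + 1.1 + 0.789 + 0.333 + 0.111 + 0.027 + 0 = 2.36
Σ x·lx·mx = 4.256; T = 4.256/2.36 = 1.80339…
r ≈ ln(R0)/T = ln(2.36)/1.80339… = 0.47614… → 0.476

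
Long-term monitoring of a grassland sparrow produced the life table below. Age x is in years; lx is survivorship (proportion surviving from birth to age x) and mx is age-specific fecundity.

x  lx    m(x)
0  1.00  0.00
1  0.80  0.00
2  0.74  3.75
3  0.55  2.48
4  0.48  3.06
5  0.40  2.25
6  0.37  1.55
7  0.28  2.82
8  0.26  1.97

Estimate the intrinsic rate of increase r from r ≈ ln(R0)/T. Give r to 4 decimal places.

0.5388

R0 = Σ lx·mx = 0 + 0 + 2.775 + 1.364 + 1.4688 + 0.9 + 0.5735 + 0.7896 + 0.5122 = 8.3831
Σ x·lx·mx = 33.083; T = 33.083/8.3831 = 3.94639…
r ≈ ln(R0)/T = ln(8.3831)/3.94639… = 0.538775… → 0.5388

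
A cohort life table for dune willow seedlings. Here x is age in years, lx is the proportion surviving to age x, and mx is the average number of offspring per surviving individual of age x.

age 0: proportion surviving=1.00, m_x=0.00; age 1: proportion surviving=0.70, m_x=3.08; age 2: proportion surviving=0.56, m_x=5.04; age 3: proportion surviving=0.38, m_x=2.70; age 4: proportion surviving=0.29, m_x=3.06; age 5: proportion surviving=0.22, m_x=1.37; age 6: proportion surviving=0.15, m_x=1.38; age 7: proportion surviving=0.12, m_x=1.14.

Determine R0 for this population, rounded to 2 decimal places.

7.54

lx·mx by age: 0, 2.156, 2.8224, 1.026, 0.8874, 0.3014, 0.207, 0.1368
R0 = Σ lx·mx = 7.537 → 7.54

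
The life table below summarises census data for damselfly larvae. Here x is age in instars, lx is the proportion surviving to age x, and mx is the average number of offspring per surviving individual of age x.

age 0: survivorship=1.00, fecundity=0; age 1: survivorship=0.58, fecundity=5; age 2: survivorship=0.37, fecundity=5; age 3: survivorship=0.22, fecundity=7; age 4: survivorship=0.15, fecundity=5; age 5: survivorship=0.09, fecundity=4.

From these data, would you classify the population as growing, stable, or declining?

R0 = Σ lx·mx = 0 + 2.9 + 1.85 + 1.54 + 0.75 + 0.36 = 7.4
R0 > 1, so the population is growing.

growing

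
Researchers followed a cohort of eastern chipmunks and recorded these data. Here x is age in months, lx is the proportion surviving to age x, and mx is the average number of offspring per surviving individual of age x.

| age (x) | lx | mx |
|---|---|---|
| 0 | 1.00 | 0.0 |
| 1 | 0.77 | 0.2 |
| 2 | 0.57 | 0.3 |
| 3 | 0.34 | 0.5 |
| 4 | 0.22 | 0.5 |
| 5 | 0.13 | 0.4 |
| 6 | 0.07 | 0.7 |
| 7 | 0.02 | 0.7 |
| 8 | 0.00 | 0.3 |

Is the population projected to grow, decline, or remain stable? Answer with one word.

R0 = Σ lx·mx = 0 + 0.154 + 0.171 + 0.17 + 0.11 + 0.052 + 0.049 + 0.014 + 0 = 0.72
R0 < 1, so the population is declining.

declining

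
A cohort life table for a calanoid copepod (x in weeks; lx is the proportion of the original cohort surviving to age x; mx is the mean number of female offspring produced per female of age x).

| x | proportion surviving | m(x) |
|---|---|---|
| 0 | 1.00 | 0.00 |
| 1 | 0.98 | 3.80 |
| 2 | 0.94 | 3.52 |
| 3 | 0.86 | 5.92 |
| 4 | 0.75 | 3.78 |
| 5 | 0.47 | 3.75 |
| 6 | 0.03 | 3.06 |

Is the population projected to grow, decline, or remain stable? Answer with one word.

R0 = Σ lx·mx = 0 + 3.724 + 3.3088 + 5.0912 + 2.835 + 1.7625 + 0.0918 = 16.8133
R0 > 1, so the population is growing.

growing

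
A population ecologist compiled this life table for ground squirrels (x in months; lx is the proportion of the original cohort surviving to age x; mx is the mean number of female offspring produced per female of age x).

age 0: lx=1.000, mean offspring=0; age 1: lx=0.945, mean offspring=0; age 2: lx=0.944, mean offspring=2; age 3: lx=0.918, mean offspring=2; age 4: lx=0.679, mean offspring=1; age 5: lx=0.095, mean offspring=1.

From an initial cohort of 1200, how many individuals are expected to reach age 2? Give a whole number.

Expected survivors = N0 · l_2 = 1200 × 0.944 = 1132.8 → 1133

1133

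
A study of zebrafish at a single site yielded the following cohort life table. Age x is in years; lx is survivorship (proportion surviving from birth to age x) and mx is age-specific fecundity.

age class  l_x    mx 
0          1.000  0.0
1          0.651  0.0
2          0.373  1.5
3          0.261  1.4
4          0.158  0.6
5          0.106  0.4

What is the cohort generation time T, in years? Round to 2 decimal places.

lx·mx: 0, 0, 0.5595, 0.3654, 0.0948, 0.0424 → R0 = 1.0621
x·lx·mx: 0, 0, 1.119, 1.0962, 0.3792, 0.212 → Σ = 2.8064
T = 2.8064 / 1.0621 = 2.642312… → 2.64

2.64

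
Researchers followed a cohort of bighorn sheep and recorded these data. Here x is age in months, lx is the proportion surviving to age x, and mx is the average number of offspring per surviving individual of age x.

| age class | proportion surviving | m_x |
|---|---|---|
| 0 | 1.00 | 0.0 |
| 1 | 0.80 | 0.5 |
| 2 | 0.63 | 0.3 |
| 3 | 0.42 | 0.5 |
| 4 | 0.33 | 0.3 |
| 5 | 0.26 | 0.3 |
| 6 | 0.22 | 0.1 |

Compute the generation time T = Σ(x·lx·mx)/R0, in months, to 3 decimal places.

2.331

lx·mx: 0, 0.4, 0.189, 0.21, 0.099, 0.078, 0.022 → R0 = 0.998
x·lx·mx: 0, 0.4, 0.378, 0.63, 0.396, 0.39, 0.132 → Σ = 2.326
T = 2.326 / 0.998 = 2.330661… → 2.331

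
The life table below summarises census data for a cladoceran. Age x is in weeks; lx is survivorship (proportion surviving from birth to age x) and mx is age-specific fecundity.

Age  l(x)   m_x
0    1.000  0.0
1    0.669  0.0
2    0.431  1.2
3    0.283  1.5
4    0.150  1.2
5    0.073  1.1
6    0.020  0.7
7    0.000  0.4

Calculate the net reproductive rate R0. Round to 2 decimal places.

1.22

lx·mx by age: 0, 0, 0.5172, 0.4245, 0.18, 0.0803, 0.014, 0
R0 = Σ lx·mx = 1.216 → 1.22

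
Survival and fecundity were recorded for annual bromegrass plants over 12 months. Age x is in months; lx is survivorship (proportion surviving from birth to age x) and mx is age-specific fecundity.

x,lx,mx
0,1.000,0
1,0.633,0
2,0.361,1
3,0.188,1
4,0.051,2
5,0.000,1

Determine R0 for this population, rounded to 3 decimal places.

0.651

lx·mx by age: 0, 0, 0.361, 0.188, 0.102, 0
R0 = Σ lx·mx = 0.651 → 0.651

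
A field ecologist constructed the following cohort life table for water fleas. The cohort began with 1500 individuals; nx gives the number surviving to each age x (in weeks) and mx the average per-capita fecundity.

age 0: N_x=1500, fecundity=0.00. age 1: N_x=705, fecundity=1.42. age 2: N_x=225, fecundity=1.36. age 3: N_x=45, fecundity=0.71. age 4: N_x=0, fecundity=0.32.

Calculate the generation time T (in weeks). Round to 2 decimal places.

1.28

lx = nx/n0 = nx/1500: 1, 0.47, 0.15, 0.03, 0
lx·mx: 0, 0.6674, 0.204, 0.0213, 0 → R0 = 0.8927
x·lx·mx: 0, 0.6674, 0.408, 0.0639, 0 → Σ = 1.1393
T = 1.1393 / 0.8927 = 1.276241… → 1.28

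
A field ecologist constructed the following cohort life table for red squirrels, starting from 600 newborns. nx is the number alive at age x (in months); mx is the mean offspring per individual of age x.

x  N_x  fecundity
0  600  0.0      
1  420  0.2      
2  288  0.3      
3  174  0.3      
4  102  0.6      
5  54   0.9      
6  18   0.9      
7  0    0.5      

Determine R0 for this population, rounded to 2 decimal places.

0.58

lx = nx/n0 = nx/600: 1, 0.7, 0.48, 0.29, 0.17, 0.09, 0.03, 0
lx·mx by age: 0, 0.14, 0.144, 0.087, 0.102, 0.081, 0.027, 0
R0 = Σ lx·mx = 0.581 → 0.58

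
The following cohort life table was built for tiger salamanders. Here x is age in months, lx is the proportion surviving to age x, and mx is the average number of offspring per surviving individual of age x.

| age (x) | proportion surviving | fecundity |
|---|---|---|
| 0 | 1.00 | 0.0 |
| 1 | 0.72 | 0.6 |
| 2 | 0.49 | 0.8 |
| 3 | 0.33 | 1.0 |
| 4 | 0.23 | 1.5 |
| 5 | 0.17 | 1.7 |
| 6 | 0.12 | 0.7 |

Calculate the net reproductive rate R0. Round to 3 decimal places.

lx·mx by age: 0, 0.432, 0.392, 0.33, 0.345, 0.289, 0.084
R0 = Σ lx·mx = 1.872 → 1.872

1.872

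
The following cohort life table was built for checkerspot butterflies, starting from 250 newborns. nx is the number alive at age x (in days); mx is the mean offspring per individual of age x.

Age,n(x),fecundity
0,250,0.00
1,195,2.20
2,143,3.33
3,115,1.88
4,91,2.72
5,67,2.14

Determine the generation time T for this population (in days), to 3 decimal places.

lx = nx/n0 = nx/250: 1, 0.78, 0.572, 0.46, 0.364, 0.268
lx·mx: 0, 1.716, 1.90476, 0.8648, 0.99008, 0.57352 → R0 = 6.04916
x·lx·mx: 0, 1.716, 3.80952, 2.5944, 3.96032, 2.8676 → Σ = 14.94784
T = 14.94784 / 6.04916 = 2.47106… → 2.471

2.471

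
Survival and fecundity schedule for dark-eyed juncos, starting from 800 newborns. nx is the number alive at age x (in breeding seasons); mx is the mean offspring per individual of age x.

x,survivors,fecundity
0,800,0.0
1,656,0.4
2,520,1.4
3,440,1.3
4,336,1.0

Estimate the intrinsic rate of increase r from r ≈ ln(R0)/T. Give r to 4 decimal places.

0.3433

lx = nx/n0 = nx/800: 1, 0.82, 0.65, 0.55, 0.42
R0 = Σ lx·mx = 0 + 0.328 + 0.91 + 0.715 + 0.42 = 2.373
Σ x·lx·mx = 5.973; T = 5.973/2.373 = 2.51707…
r ≈ ln(R0)/T = ln(2.373)/2.51707… = 0.343318… → 0.3433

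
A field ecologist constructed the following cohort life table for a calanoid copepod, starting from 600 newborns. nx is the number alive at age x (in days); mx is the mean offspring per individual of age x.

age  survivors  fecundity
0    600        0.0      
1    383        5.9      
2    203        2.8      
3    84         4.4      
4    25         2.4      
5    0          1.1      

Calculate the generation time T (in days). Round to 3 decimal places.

lx = nx/n0 = nx/600: 1, 0.63833…, 0.33833…, 0.14, 0.04167…, 0
lx·mx: 0, 3.766167…, 0.947333…, 0.616, 0.1…, 0 → R0 = 5.4295…
x·lx·mx: 0, 3.766167…, 1.894667…, 1.848, 0.4…, 0 → Σ = 7.908833…
T = 7.908833… / 5.4295… = 1.456641… → 1.457

1.457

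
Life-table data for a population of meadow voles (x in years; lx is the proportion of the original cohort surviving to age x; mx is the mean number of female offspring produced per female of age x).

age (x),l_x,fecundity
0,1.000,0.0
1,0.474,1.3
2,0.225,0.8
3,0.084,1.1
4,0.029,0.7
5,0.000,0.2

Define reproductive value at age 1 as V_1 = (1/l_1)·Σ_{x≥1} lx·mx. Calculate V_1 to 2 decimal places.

1.92

lx·mx for x ≥ 1: 0.6162, 0.18, 0.0924, 0.0203, 0 → sum = 0.9089
V_1 = 0.9089 / l_1 = 0.9089 / 0.474 = 1.917511… → 1.92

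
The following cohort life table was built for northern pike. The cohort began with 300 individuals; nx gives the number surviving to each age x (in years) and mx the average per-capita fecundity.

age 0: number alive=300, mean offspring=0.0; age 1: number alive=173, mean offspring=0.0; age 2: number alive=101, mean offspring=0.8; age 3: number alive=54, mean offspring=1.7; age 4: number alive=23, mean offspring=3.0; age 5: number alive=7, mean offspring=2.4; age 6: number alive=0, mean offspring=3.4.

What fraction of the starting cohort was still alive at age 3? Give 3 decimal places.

l_3 = n_3/n_0 = 54/300 = 0.18 → 0.180

0.180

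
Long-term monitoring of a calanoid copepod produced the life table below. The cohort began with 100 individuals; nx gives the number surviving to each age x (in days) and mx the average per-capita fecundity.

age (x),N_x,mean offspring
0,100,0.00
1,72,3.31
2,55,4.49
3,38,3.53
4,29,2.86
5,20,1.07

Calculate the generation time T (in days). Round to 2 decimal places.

lx = nx/n0 = nx/100: 1, 0.72, 0.55, 0.38, 0.29, 0.2
lx·mx: 0, 2.3832, 2.4695, 1.3414, 0.8294, 0.214 → R0 = 7.2375
x·lx·mx: 0, 2.3832, 4.939, 4.0242, 3.3176, 1.07 → Σ = 15.734
T = 15.734 / 7.2375 = 2.173955… → 2.17

2.17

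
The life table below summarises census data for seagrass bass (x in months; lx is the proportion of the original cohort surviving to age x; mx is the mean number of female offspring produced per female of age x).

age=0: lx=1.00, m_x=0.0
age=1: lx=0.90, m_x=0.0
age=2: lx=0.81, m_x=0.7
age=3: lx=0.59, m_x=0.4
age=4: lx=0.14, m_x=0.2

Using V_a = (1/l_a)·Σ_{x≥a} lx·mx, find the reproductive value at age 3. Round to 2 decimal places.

lx·mx for x ≥ 3: 0.236, 0.028 → sum = 0.264
V_3 = 0.264 / l_3 = 0.264 / 0.59 = 0.447458… → 0.45

0.45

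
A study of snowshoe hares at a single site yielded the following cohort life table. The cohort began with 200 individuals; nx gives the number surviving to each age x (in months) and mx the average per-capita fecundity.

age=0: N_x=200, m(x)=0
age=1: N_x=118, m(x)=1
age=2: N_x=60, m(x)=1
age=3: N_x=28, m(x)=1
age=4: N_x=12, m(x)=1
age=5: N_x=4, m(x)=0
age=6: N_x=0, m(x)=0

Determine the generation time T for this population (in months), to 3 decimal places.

1.697

lx = nx/n0 = nx/200: 1, 0.59, 0.3, 0.14, 0.06, 0.02, 0
lx·mx: 0, 0.59, 0.3, 0.14, 0.06, 0, 0 → R0 = 1.09
x·lx·mx: 0, 0.59, 0.6, 0.42, 0.24, 0, 0 → Σ = 1.85
T = 1.85 / 1.09 = 1.697248… → 1.697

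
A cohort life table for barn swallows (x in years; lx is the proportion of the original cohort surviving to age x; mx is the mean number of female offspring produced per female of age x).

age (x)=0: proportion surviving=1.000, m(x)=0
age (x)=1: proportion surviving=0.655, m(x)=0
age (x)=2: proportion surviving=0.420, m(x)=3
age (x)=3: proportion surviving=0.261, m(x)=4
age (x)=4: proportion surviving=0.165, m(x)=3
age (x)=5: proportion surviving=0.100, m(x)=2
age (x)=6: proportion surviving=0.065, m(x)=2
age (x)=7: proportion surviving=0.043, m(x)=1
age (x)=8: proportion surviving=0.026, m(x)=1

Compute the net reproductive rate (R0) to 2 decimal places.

3.20

lx·mx by age: 0, 0, 1.26, 1.044, 0.495, 0.2, 0.13, 0.043, 0.026
R0 = Σ lx·mx = 3.198 → 3.20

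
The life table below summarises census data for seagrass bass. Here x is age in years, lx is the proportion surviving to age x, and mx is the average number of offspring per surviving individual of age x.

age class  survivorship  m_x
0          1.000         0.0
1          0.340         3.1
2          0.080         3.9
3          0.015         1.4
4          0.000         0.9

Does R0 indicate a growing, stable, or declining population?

R0 = Σ lx·mx = 0 + 1.054 + 0.312 + 0.021 + 0 = 1.387
R0 > 1, so the population is growing.

growing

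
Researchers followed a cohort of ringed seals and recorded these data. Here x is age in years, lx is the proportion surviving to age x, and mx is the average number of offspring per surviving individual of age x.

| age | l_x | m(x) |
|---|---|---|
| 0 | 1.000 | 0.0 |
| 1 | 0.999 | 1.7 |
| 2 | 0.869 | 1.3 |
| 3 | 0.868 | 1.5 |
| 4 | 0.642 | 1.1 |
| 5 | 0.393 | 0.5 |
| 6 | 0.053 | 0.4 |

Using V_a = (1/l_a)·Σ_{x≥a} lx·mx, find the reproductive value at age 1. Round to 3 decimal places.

5.059

lx·mx for x ≥ 1: 1.6983, 1.1297, 1.302, 0.7062, 0.1965, 0.0212 → sum = 5.0539
V_1 = 5.0539 / l_1 = 5.0539 / 0.999 = 5.058959… → 5.059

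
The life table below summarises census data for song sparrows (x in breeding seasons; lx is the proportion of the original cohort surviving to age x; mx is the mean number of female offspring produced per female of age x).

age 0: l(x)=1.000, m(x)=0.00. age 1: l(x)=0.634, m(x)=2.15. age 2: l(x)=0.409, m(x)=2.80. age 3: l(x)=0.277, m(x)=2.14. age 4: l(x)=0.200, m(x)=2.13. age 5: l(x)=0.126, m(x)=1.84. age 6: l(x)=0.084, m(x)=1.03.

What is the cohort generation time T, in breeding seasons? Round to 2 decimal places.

2.29

lx·mx: 0, 1.3631, 1.1452, 0.59278, 0.426, 0.23184, 0.08652 → R0 = 3.84544
x·lx·mx: 0, 1.3631, 2.2904, 1.77834, 1.704, 1.1592, 0.51912 → Σ = 8.81416
T = 8.81416 / 3.84544 = 2.292107… → 2.29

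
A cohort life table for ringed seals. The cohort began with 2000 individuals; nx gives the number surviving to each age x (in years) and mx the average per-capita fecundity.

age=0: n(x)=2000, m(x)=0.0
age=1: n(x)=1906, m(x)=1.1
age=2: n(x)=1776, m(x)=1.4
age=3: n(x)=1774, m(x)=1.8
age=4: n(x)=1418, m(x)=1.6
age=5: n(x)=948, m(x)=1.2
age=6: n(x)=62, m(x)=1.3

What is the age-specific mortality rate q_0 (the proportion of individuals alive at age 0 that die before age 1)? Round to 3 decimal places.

0.047

lx = nx/n0 = nx/2000: 1, 0.953, 0.888, 0.887, 0.709, 0.474, 0.031
q_0 = (l_0 − l_1) / l_0 = (1 − 0.953) / 1
     = 0.047 / 1 = 0.047 → 0.047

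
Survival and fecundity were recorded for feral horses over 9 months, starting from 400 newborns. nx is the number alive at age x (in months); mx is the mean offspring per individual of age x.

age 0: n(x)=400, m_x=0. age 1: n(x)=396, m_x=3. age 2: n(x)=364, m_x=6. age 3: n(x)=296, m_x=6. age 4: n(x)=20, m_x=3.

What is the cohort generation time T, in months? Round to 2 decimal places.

lx = nx/n0 = nx/400: 1, 0.99, 0.91, 0.74, 0.05
lx·mx: 0, 2.97, 5.46, 4.44, 0.15 → R0 = 13.02
x·lx·mx: 0, 2.97, 10.92, 13.32, 0.6 → Σ = 27.81
T = 27.81 / 13.02 = 2.135945… → 2.14

2.14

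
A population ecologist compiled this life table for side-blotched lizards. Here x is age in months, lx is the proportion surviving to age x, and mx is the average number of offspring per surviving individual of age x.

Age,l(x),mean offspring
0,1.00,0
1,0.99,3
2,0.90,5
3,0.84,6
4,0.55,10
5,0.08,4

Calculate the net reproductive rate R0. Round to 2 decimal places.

lx·mx by age: 0, 2.97, 4.5, 5.04, 5.5, 0.32
R0 = Σ lx·mx = 18.33 → 18.33

18.33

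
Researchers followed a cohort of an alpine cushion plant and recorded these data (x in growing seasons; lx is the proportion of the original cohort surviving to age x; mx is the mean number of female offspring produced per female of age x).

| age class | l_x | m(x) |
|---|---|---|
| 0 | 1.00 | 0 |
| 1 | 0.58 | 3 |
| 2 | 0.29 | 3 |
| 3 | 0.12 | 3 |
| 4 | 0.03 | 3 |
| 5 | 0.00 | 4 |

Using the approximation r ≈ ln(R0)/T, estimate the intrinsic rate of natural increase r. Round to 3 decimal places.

0.696

R0 = Σ lx·mx = 0 + 1.74 + 0.87 + 0.36 + 0.09 + 0 = 3.06
Σ x·lx·mx = 4.92; T = 4.92/3.06 = 1.60784…
r ≈ ln(R0)/T = ln(3.06)/1.60784… = 0.6956… → 0.696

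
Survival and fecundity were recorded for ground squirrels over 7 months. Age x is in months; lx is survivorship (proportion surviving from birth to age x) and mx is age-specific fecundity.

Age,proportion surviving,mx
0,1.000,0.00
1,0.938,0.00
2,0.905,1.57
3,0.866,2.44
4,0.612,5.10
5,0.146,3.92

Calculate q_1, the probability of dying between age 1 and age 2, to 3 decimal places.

q_1 = (l_1 − l_2) / l_1 = (0.938 − 0.905) / 0.938
     = 0.033 / 0.938 = 0.035181… → 0.035

0.035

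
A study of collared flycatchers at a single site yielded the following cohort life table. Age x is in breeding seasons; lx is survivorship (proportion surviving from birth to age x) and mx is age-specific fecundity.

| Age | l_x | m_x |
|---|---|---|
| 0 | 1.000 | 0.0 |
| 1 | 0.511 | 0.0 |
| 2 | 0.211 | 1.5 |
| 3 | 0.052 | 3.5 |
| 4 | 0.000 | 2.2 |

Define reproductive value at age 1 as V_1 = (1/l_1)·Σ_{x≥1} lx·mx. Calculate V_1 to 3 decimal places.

0.976

lx·mx for x ≥ 1: 0, 0.3165, 0.182, 0 → sum = 0.4985
V_1 = 0.4985 / l_1 = 0.4985 / 0.511 = 0.975538… → 0.976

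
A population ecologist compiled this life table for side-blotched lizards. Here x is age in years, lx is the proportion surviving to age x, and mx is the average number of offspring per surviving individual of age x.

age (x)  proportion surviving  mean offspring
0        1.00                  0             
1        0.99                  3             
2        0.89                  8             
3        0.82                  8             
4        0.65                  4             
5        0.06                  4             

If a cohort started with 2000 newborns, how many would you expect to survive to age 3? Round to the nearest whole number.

Expected survivors = N0 · l_3 = 2000 × 0.82 = 1640 → 1640

1640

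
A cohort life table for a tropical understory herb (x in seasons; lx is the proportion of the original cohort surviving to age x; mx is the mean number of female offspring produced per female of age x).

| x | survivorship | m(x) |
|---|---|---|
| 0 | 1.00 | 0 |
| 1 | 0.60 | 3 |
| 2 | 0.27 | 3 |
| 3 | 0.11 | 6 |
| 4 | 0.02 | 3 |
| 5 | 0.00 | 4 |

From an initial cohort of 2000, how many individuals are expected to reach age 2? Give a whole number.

540

Expected survivors = N0 · l_2 = 2000 × 0.27 = 540 → 540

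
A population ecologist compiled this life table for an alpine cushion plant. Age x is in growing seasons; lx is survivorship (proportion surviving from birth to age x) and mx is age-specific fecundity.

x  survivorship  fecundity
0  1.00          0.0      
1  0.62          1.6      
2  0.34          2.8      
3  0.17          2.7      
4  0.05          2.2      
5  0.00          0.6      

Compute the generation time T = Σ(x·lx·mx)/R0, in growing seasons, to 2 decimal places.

1.88

lx·mx: 0, 0.992, 0.952, 0.459, 0.11, 0 → R0 = 2.513
x·lx·mx: 0, 0.992, 1.904, 1.377, 0.44, 0 → Σ = 4.713
T = 4.713 / 2.513 = 1.875448… → 1.88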